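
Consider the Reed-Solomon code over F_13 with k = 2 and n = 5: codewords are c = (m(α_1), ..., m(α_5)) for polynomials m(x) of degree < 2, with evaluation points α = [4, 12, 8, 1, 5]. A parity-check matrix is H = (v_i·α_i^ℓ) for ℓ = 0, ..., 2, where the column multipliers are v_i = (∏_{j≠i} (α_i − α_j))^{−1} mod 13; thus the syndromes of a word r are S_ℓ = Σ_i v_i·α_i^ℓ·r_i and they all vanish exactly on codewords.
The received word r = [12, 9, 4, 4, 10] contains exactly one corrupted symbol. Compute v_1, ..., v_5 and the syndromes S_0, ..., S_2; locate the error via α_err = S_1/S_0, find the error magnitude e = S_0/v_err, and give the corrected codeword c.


S = (12, 12, 12), error at position 4, error magnitude e = 12, c = [12, 9, 4, 5, 10].

Step 1: column multipliers v_i = (∏_{j≠i}(α_i − α_j))^{−1} mod 13.
  i = 1 (α = 4): (4−12)(4−8)(4−1)(4−5) = (−8)·(−4)·3·(−1) = −96 ≡ 8, so v_1 = 8^{−1} = 5 (mod 13).
  i = 2 (α = 12): (12−4)(12−8)(12−1)(12−5) = 8·4·11·7 = 2464 ≡ 7, so v_2 = 7^{−1} = 2 (mod 13).
  i = 3 (α = 8): (8−4)(8−12)(8−1)(8−5) = 4·(−4)·7·3 = −336 ≡ 2, so v_3 = 2^{−1} = 7 (mod 13).
  i = 4 (α = 1): (1−4)(1−12)(1−8)(1−5) = (−3)·(−11)·(−7)·(−4) = 924 ≡ 1, so v_4 = 1^{−1} = 1 (mod 13).
  i = 5 (α = 5): (5−4)(5−12)(5−8)(5−1) = 1·(−7)·(−3)·4 = 84 ≡ 6, so v_5 = 6^{−1} = 11 (mod 13).
  v = [5, 2, 7, 1, 11].
Step 2: syndromes of r = [12, 9, 4, 4, 10] (all sums mod 13).
  S_0 = Σ v_i r_i = 5·12 + 2·9 + 7·4 + 1·4 + 11·10 = 220 ≡ 12.
  S_1 = Σ v_i α_i r_i = 5·4·12 + 2·12·9 + 7·8·4 + 1·1·4 + 11·5·10 = 1234 ≡ 12.
  α_i^2 mod 13 = [3, 1, 12, 1, 12].
  S_2 = Σ v_i α_i^2 r_i = 5·3·12 + 2·1·9 + 7·12·4 + 1·1·4 + 11·12·10 = 1858 ≡ 12.
  S = (12, 12, 12) ≠ 0, so r is not a codeword (an error is present).
Step 3: locate the error. For a single error e at position i, S_ℓ = v_i·e·α_i^ℓ, so α_err = S_1/S_0.
  S_0^{−1} = 12^{−1} = 12 (mod 13), so α_err = 12·12 = 144 ≡ 1 = α_4. Error position i = 4.
  Consistency check: S_2/S_1 = 12·12 = 144 ≡ 1 = α_err ✓ (single-error assumption holds).
Step 4: error magnitude e = S_0/v_4 = S_0·∏_{j≠4}(α_4 − α_j) = 12·1 = 12 ≡ 12 (mod 13).
Step 5: correct position 4: c_4 = r_4 − e = 4 − 12 ≡ 5 (mod 13). Hence c = [12, 9, 4, 5, 10].
  Check: interpolating c through the α_i gives m(x) = 7 + 11·x (degree < 2) with m(α_i) = c_i for every i, so c is indeed a codeword.


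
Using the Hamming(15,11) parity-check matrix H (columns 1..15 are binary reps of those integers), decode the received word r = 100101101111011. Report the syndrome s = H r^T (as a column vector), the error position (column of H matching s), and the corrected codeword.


s = (0, 0, 0, 1)^T, error position = 1, corrected codeword c = 000101101111011

Compute s = H r^T mod 2 one row at a time:
  s_1 = 0 + 1 + 1 + 1 + 1 + 0 + 1 + 1 = 6 ≡ 0 (mod 2).
  s_2 = 1 + 0 + 1 + 1 + 1 + 0 + 1 + 1 = 6 ≡ 0 (mod 2).
  s_3 = 0 + 0 + 1 + 1 + 1 + 1 + 1 + 1 = 6 ≡ 0 (mod 2).
  s_4 = 1 + 0 + 0 + 1 + 1 + 1 + 0 + 1 = 5 ≡ 1 (mod 2).
s = (0, 0, 0, 1)^T — this equals column 1 of H (binary 0001), so error is at position 1.
Correct: flip bit 1 of r = 100101101111011 to get c = 000101101111011.


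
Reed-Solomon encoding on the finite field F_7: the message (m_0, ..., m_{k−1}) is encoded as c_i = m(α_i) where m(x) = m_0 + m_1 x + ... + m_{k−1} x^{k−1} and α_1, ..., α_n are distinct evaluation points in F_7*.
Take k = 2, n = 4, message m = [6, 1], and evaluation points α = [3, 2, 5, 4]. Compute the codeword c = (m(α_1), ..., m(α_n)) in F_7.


c = [2, 1, 4, 3]

Message polynomial: m(x) = 6 + 1·x (mod 7).
For each evaluation point α_i, compute m(α_i) mod 7:
  α_1 = 3: Horner steps 1 → 2, so m(3) = 2.
  α_2 = 2: Horner steps 1 → 1, so m(2) = 1.
  α_3 = 5: Horner steps 1 → 4, so m(5) = 4.
  α_4 = 4: Horner steps 1 → 3, so m(4) = 3.
Codeword c = [2, 1, 4, 3] ∈ F_7^4.


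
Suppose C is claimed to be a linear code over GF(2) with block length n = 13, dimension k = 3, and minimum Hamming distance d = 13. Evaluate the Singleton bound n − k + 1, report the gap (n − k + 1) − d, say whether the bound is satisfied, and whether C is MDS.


Singleton RHS = n − k + 1 = 11, slack = -2, bound violated (no such code; not MDS).

Singleton bound: d ≤ n − k + 1.
Here n = 13, k = 3, so n − k + 1 = 11.
Given d = 13, check d ≤ 11: NO.
Slack = (n − k + 1) − d = -2.
The slack is negative: d = 13 exceeds n − k + 1 = 11 by 2, so the Singleton bound is violated and no linear [13, 3, 13]_2 code can exist. In particular it is not MDS (MDS requires d = n − k + 1 exactly).
Description: the claimed parameters are [13, 3, 13]_2; such a code would be impossible (violates the Singleton bound).


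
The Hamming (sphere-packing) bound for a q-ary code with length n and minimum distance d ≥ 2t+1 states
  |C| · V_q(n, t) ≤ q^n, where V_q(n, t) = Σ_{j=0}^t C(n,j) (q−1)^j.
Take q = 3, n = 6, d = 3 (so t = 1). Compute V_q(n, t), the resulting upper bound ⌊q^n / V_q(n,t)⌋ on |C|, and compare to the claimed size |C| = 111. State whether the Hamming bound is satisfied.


V_q(n, t) = 13, q^n = 729, Hamming bound = 56, |C| = 111 > bound (violated).

Step 1: Compute V_q(n, t) = Σ_{j=0}^1 C(n, j) (q−1)^j.
  j = 0: C(6,0)·(2)^0 = 1·1 = 1.
  j = 1: C(6,1)·(2)^1 = 6·2 = 12.
  V_q(n, t) = 1 + 12 = 13.
Step 2: q^n = 3^6 = 729.
Step 3: Hamming bound ⌊q^n / V_q(n,t)⌋ = ⌊729/13⌋ = 56.
Step 4: Compare |C| = 111 to 56: violated.
The claimed |C| lies above the Hamming bound, so no 3-ary code of length 6 with d ≥ 3 can have 111 codewords.


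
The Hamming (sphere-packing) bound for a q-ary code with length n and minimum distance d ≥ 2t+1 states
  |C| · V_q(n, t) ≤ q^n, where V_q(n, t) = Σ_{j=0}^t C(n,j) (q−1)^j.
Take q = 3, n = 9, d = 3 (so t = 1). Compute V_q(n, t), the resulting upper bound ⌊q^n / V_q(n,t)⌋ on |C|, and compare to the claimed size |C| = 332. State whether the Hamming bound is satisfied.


V_q(n, t) = 19, q^n = 19683, Hamming bound = 1035, |C| = 332 ≤ bound (satisfied).

Step 1: Compute V_q(n, t) = Σ_{j=0}^1 C(n, j) (q−1)^j.
  j = 0: C(9,0)·(2)^0 = 1·1 = 1.
  j = 1: C(9,1)·(2)^1 = 9·2 = 18.
  V_q(n, t) = 1 + 18 = 19.
Step 2: q^n = 3^9 = 19683.
Step 3: Hamming bound ⌊q^n / V_q(n,t)⌋ = ⌊19683/19⌋ = 1035.
Step 4: Compare |C| = 332 to 1035: satisfied.
The claimed |C| lies below the Hamming bound.


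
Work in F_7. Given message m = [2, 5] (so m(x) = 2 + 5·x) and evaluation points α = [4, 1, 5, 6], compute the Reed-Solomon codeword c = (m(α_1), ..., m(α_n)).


c = [1, 0, 6, 4]

Message polynomial: m(x) = 2 + 5·x (mod 7).
For each evaluation point α_i, compute m(α_i) mod 7:
  α_1 = 4: Horner steps 5 → 1, so m(4) = 1.
  α_2 = 1: Horner steps 5 → 0, so m(1) = 0.
  α_3 = 5: Horner steps 5 → 6, so m(5) = 6.
  α_4 = 6: Horner steps 5 → 4, so m(6) = 4.
Codeword c = [1, 0, 6, 4] ∈ F_7^4.


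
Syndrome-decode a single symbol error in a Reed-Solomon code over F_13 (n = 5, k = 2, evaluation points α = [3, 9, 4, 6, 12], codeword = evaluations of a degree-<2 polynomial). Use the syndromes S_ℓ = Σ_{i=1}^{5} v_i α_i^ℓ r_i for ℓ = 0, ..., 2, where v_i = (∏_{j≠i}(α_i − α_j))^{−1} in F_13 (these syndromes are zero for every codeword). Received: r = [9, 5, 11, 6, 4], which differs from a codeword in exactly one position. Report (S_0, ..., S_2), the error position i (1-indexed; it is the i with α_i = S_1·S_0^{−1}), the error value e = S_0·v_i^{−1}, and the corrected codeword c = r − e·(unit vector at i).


S = (9, 1, 3), error at position 1, error magnitude e = 2, c = [7, 5, 11, 6, 4].

Step 1: column multipliers v_i = (∏_{j≠i}(α_i − α_j))^{−1} mod 13.
  i = 1 (α = 3): (3−9)(3−4)(3−6)(3−12) = (−6)·(−1)·(−3)·(−9) = 162 ≡ 6, so v_1 = 6^{−1} = 11 (mod 13).
  i = 2 (α = 9): (9−3)(9−4)(9−6)(9−12) = 6·5·3·(−3) = −270 ≡ 3, so v_2 = 3^{−1} = 9 (mod 13).
  i = 3 (α = 4): (4−3)(4−9)(4−6)(4−12) = 1·(−5)·(−2)·(−8) = −80 ≡ 11, so v_3 = 11^{−1} = 6 (mod 13).
  i = 4 (α = 6): (6−3)(6−9)(6−4)(6−12) = 3·(−3)·2·(−6) = 108 ≡ 4, so v_4 = 4^{−1} = 10 (mod 13).
  i = 5 (α = 12): (12−3)(12−9)(12−4)(12−6) = 9·3·8·6 = 1296 ≡ 9, so v_5 = 9^{−1} = 3 (mod 13).
  v = [11, 9, 6, 10, 3].
Step 2: syndromes of r = [9, 5, 11, 6, 4] (all sums mod 13).
  S_0 = Σ v_i r_i = 11·9 + 9·5 + 6·11 + 10·6 + 3·4 = 282 ≡ 9.
  S_1 = Σ v_i α_i r_i = 11·3·9 + 9·9·5 + 6·4·11 + 10·6·6 + 3·12·4 = 1470 ≡ 1.
  α_i^2 mod 13 = [9, 3, 3, 10, 1].
  S_2 = Σ v_i α_i^2 r_i = 11·9·9 + 9·3·5 + 6·3·11 + 10·10·6 + 3·1·4 = 1836 ≡ 3.
  S = (9, 1, 3) ≠ 0, so r is not a codeword (an error is present).
Step 3: locate the error. For a single error e at position i, S_ℓ = v_i·e·α_i^ℓ, so α_err = S_1/S_0.
  S_0^{−1} = 9^{−1} = 3 (mod 13), so α_err = 1·3 = 3 ≡ 3 = α_1. Error position i = 1.
  Consistency check: S_2/S_1 = 3·1 = 3 ≡ 3 = α_err ✓ (single-error assumption holds).
Step 4: error magnitude e = S_0/v_1 = S_0·∏_{j≠1}(α_1 − α_j) = 9·6 = 54 ≡ 2 (mod 13).
Step 5: correct position 1: c_1 = r_1 − e = 9 − 2 ≡ 7 (mod 13). Hence c = [7, 5, 11, 6, 4].
  Check: interpolating c through the α_i gives m(x) = 8 + 4·x (degree < 2) with m(α_i) = c_i for every i, so c is indeed a codeword.


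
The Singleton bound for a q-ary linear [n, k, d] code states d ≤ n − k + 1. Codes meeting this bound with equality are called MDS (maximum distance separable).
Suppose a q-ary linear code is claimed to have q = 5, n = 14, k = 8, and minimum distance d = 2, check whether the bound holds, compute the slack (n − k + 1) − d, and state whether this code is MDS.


Singleton RHS = n − k + 1 = 7, slack = 5, bound satisfied, not MDS.

Singleton bound: d ≤ n − k + 1.
Here n = 14, k = 8, so n − k + 1 = 7.
Given d = 2, check d ≤ 7: YES.
Slack = (n − k + 1) − d = 5.
The code is NOT MDS (slack = 5 > 0).
Description: the claimed parameters are [14, 8, 2]_5; such a code would be non-MDS.


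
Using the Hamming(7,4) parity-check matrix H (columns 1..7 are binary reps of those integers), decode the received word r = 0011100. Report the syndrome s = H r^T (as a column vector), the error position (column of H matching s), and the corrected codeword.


s = (0, 1, 0)^T, error position = 2, corrected codeword c = 0111100

Compute s = H r^T mod 2 one row at a time:
  s_1 = 1 + 1 + 0 + 0 = 2 ≡ 0 (mod 2).
  s_2 = 0 + 1 + 0 + 0 = 1 ≡ 1 (mod 2).
  s_3 = 0 + 1 + 1 + 0 = 2 ≡ 0 (mod 2).
s = (0, 1, 0)^T — this equals column 2 of H (binary 010), so error is at position 2.
Correct: flip bit 2 of r = 0011100 to get c = 0111100.


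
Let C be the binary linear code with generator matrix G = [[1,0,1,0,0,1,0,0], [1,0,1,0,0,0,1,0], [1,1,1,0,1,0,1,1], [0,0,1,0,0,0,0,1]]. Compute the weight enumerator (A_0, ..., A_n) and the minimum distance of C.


Weight distribution: A_0 = 1, A_2 = 2, A_3 = 6, A_4 = 3, A_5 = 2, A_6 = 2. Minimum distance d = 2.

Enumerate all 2^4 = 16 messages m ∈ F_2^4.
For each, compute codeword c = mG in F_2^8, then tally its weight.
  m = 0000 → c = 00000000, weight = 0.
  m = 1000 → c = 10100100, weight = 3.
  m = 0100 → c = 10100010, weight = 3.
  m = 1100 → c = 00000110, weight = 2.
  m = 0010 → c = 11101011, weight = 6.
  m = 1010 → c = 01001111, weight = 5.
  m = 0110 → c = 01001001, weight = 3.
  m = 1110 → c = 11101101, weight = 6.
  m = 0001 → c = 00100001, weight = 2.
  m = 1001 → c = 10000101, weight = 3.
  m = 0101 → c = 10000011, weight = 3.
  m = 1101 → c = 00100111, weight = 4.
  m = 0011 → c = 11001010, weight = 4.
  m = 1011 → c = 01101110, weight = 5.
  m = 0111 → c = 01101000, weight = 3.
  m = 1111 → c = 11001100, weight = 4.
Tally weights:
  weight 0: 1 codewords.
  weight 2: 2 codewords.
  weight 3: 6 codewords.
  weight 4: 3 codewords.
  weight 5: 2 codewords.
  weight 6: 2 codewords.
Minimum distance d = smallest w > 0 with A_w > 0 = 2.
Sanity: Σ A_w = 16 = 2^4 = 16 ✓.


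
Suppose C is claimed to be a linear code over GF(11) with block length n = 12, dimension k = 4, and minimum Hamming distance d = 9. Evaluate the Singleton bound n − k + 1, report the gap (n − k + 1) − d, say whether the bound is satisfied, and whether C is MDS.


Singleton RHS = n − k + 1 = 9, slack = 0, bound satisfied, MDS.

Singleton bound: d ≤ n − k + 1.
Here n = 12, k = 4, so n − k + 1 = 9.
Given d = 9, check d ≤ 9: YES.
Slack = (n − k + 1) − d = 0.
The code is MDS (slack = 0).
Description: the claimed parameters are [12, 4, 9]_11; such a code would be MDS (meets Singleton bound).


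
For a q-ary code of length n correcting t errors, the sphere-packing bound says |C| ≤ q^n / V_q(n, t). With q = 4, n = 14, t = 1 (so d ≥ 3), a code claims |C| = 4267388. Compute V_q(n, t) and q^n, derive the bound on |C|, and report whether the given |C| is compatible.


V_q(n, t) = 43, q^n = 268435456, Hamming bound = 6242685, |C| = 4267388 ≤ bound (satisfied).

Step 1: Compute V_q(n, t) = Σ_{j=0}^1 C(n, j) (q−1)^j.
  j = 0: C(14,0)·(3)^0 = 1·1 = 1.
  j = 1: C(14,1)·(3)^1 = 14·3 = 42.
  V_q(n, t) = 1 + 42 = 43.
Step 2: q^n = 4^14 = 268435456.
Step 3: Hamming bound ⌊q^n / V_q(n,t)⌋ = ⌊268435456/43⌋ = 6242685.
Step 4: Compare |C| = 4267388 to 6242685: satisfied.
The claimed |C| lies below the Hamming bound.


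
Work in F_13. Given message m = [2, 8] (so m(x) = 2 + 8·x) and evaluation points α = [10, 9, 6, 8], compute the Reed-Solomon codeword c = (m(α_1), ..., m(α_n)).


c = [4, 9, 11, 1]

Message polynomial: m(x) = 2 + 8·x (mod 13).
For each evaluation point α_i, compute m(α_i) mod 13:
  α_1 = 10: Horner steps 8 → 4, so m(10) = 4.
  α_2 = 9: Horner steps 8 → 9, so m(9) = 9.
  α_3 = 6: Horner steps 8 → 11, so m(6) = 11.
  α_4 = 8: Horner steps 8 → 1, so m(8) = 1.
Codeword c = [4, 9, 11, 1] ∈ F_13^4.


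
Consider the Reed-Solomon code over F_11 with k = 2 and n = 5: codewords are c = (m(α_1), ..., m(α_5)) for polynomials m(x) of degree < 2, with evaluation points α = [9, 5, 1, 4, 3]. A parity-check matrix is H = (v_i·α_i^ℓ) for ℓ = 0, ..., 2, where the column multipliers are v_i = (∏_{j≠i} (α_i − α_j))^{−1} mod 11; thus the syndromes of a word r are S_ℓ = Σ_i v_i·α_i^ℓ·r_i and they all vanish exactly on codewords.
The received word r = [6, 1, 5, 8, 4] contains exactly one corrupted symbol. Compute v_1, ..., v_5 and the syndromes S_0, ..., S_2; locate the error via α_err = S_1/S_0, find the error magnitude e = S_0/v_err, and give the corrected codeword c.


S = (4, 4, 4), error at position 3, error magnitude e = 9, c = [6, 1, 7, 8, 4].

Step 1: column multipliers v_i = (∏_{j≠i}(α_i − α_j))^{−1} mod 11.
  i = 1 (α = 9): (9−5)(9−1)(9−4)(9−3) = 4·8·5·6 = 960 ≡ 3, so v_1 = 3^{−1} = 4 (mod 11).
  i = 2 (α = 5): (5−9)(5−1)(5−4)(5−3) = (−4)·4·1·2 = −32 ≡ 1, so v_2 = 1^{−1} = 1 (mod 11).
  i = 3 (α = 1): (1−9)(1−5)(1−4)(1−3) = (−8)·(−4)·(−3)·(−2) = 192 ≡ 5, so v_3 = 5^{−1} = 9 (mod 11).
  i = 4 (α = 4): (4−9)(4−5)(4−1)(4−3) = (−5)·(−1)·3·1 = 15 ≡ 4, so v_4 = 4^{−1} = 3 (mod 11).
  i = 5 (α = 3): (3−9)(3−5)(3−1)(3−4) = (−6)·(−2)·2·(−1) = −24 ≡ 9, so v_5 = 9^{−1} = 5 (mod 11).
  v = [4, 1, 9, 3, 5].
Step 2: syndromes of r = [6, 1, 5, 8, 4] (all sums mod 11).
  S_0 = Σ v_i r_i = 4·6 + 1·1 + 9·5 + 3·8 + 5·4 = 114 ≡ 4.
  S_1 = Σ v_i α_i r_i = 4·9·6 + 1·5·1 + 9·1·5 + 3·4·8 + 5·3·4 = 422 ≡ 4.
  α_i^2 mod 11 = [4, 3, 1, 5, 9].
  S_2 = Σ v_i α_i^2 r_i = 4·4·6 + 1·3·1 + 9·1·5 + 3·5·8 + 5·9·4 = 444 ≡ 4.
  S = (4, 4, 4) ≠ 0, so r is not a codeword (an error is present).
Step 3: locate the error. For a single error e at position i, S_ℓ = v_i·e·α_i^ℓ, so α_err = S_1/S_0.
  S_0^{−1} = 4^{−1} = 3 (mod 11), so α_err = 4·3 = 12 ≡ 1 = α_3. Error position i = 3.
  Consistency check: S_2/S_1 = 4·3 = 12 ≡ 1 = α_err ✓ (single-error assumption holds).
Step 4: error magnitude e = S_0/v_3 = S_0·∏_{j≠3}(α_3 − α_j) = 4·5 = 20 ≡ 9 (mod 11).
Step 5: correct position 3: c_3 = r_3 − e = 5 − 9 ≡ 7 (mod 11). Hence c = [6, 1, 7, 8, 4].
  Check: interpolating c through the α_i gives m(x) = 3 + 4·x (degree < 2) with m(α_i) = c_i for every i, so c is indeed a codeword.


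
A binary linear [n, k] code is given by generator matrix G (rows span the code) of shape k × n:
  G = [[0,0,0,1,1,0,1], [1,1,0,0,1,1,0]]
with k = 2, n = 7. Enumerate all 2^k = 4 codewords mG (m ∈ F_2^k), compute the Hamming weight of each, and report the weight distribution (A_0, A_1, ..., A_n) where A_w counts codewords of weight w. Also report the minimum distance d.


Weight distribution: A_0 = 1, A_3 = 1, A_4 = 1, A_5 = 1. Minimum distance d = 3.

Enumerate all 2^2 = 4 messages m ∈ F_2^2.
For each, compute codeword c = mG in F_2^7, then tally its weight.
  m = 00 → c = 0000000, weight = 0.
  m = 10 → c = 0001101, weight = 3.
  m = 01 → c = 1100110, weight = 4.
  m = 11 → c = 1101011, weight = 5.
Tally weights:
  weight 0: 1 codewords.
  weight 3: 1 codewords.
  weight 4: 1 codewords.
  weight 5: 1 codewords.
Minimum distance d = smallest w > 0 with A_w > 0 = 3.
Sanity: Σ A_w = 4 = 2^2 = 4 ✓.


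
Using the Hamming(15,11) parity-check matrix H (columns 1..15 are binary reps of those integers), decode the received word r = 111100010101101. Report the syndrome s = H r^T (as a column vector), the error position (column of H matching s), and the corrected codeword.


s = (1, 0, 0, 0)^T, error position = 8, corrected codeword c = 111100000101101

Compute s = H r^T mod 2 one row at a time:
  s_1 = 1 + 0 + 1 + 0 + 1 + 1 + 0 + 1 = 5 ≡ 1 (mod 2).
  s_2 = 1 + 0 + 0 + 0 + 1 + 1 + 0 + 1 = 4 ≡ 0 (mod 2).
  s_3 = 1 + 1 + 0 + 0 + 1 + 0 + 0 + 1 = 4 ≡ 0 (mod 2).
  s_4 = 1 + 1 + 0 + 0 + 0 + 0 + 1 + 1 = 4 ≡ 0 (mod 2).
s = (1, 0, 0, 0)^T — this equals column 8 of H (binary 1000), so error is at position 8.
Correct: flip bit 8 of r = 111100010101101 to get c = 111100000101101.


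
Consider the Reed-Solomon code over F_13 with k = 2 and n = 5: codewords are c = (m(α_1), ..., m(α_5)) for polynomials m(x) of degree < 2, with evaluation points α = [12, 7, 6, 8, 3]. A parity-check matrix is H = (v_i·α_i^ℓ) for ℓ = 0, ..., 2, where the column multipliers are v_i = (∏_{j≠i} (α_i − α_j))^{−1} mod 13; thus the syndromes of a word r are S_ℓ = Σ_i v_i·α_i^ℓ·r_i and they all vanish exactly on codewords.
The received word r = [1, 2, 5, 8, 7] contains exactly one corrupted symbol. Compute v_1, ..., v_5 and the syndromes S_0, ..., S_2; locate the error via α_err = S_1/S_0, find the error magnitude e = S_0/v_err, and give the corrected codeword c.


S = (4, 2, 1), error at position 2, error magnitude e = 2, c = [1, 0, 5, 8, 7].

Step 1: column multipliers v_i = (∏_{j≠i}(α_i − α_j))^{−1} mod 13.
  i = 1 (α = 12): (12−7)(12−6)(12−8)(12−3) = 5·6·4·9 = 1080 ≡ 1, so v_1 = 1^{−1} = 1 (mod 13).
  i = 2 (α = 7): (7−12)(7−6)(7−8)(7−3) = (−5)·1·(−1)·4 = 20 ≡ 7, so v_2 = 7^{−1} = 2 (mod 13).
  i = 3 (α = 6): (6−12)(6−7)(6−8)(6−3) = (−6)·(−1)·(−2)·3 = −36 ≡ 3, so v_3 = 3^{−1} = 9 (mod 13).
  i = 4 (α = 8): (8−12)(8−7)(8−6)(8−3) = (−4)·1·2·5 = −40 ≡ 12, so v_4 = 12^{−1} = 12 (mod 13).
  i = 5 (α = 3): (3−12)(3−7)(3−6)(3−8) = (−9)·(−4)·(−3)·(−5) = 540 ≡ 7, so v_5 = 7^{−1} = 2 (mod 13).
  v = [1, 2, 9, 12, 2].
Step 2: syndromes of r = [1, 2, 5, 8, 7] (all sums mod 13).
  S_0 = Σ v_i r_i = 1·1 + 2·2 + 9·5 + 12·8 + 2·7 = 160 ≡ 4.
  S_1 = Σ v_i α_i r_i = 1·12·1 + 2·7·2 + 9·6·5 + 12·8·8 + 2·3·7 = 1120 ≡ 2.
  α_i^2 mod 13 = [1, 10, 10, 12, 9].
  S_2 = Σ v_i α_i^2 r_i = 1·1·1 + 2·10·2 + 9·10·5 + 12·12·8 + 2·9·7 = 1769 ≡ 1.
  S = (4, 2, 1) ≠ 0, so r is not a codeword (an error is present).
Step 3: locate the error. For a single error e at position i, S_ℓ = v_i·e·α_i^ℓ, so α_err = S_1/S_0.
  S_0^{−1} = 4^{−1} = 10 (mod 13), so α_err = 2·10 = 20 ≡ 7 = α_2. Error position i = 2.
  Consistency check: S_2/S_1 = 1·7 = 7 ≡ 7 = α_err ✓ (single-error assumption holds).
Step 4: error magnitude e = S_0/v_2 = S_0·∏_{j≠2}(α_2 − α_j) = 4·7 = 28 ≡ 2 (mod 13).
Step 5: correct position 2: c_2 = r_2 − e = 2 − 2 ≡ 0 (mod 13). Hence c = [1, 0, 5, 8, 7].
  Check: interpolating c through the α_i gives m(x) = 9 + 8·x (degree < 2) with m(α_i) = c_i for every i, so c is indeed a codeword.


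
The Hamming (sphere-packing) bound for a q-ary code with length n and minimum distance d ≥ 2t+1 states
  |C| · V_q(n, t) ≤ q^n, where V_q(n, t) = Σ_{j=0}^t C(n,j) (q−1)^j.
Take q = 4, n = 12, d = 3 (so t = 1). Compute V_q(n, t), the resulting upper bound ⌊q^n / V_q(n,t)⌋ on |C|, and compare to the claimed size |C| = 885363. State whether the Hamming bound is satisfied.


V_q(n, t) = 37, q^n = 16777216, Hamming bound = 453438, |C| = 885363 > bound (violated).

Step 1: Compute V_q(n, t) = Σ_{j=0}^1 C(n, j) (q−1)^j.
  j = 0: C(12,0)·(3)^0 = 1·1 = 1.
  j = 1: C(12,1)·(3)^1 = 12·3 = 36.
  V_q(n, t) = 1 + 36 = 37.
Step 2: q^n = 4^12 = 16777216.
Step 3: Hamming bound ⌊q^n / V_q(n,t)⌋ = ⌊16777216/37⌋ = 453438.
Step 4: Compare |C| = 885363 to 453438: violated.
The claimed |C| lies above the Hamming bound, so no 4-ary code of length 12 with d ≥ 3 can have 885363 codewords.


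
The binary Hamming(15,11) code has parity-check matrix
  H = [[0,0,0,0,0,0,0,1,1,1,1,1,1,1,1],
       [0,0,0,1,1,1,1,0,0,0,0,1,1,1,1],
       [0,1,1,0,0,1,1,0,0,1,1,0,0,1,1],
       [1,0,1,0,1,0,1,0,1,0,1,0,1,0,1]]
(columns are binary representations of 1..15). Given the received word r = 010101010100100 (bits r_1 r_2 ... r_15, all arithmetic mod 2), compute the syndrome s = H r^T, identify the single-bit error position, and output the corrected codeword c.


s = (1, 1, 1, 1)^T, error position = 15, corrected codeword c = 010101010100101

Compute s = H r^T mod 2 one row at a time:
  s_1 = 1 + 0 + 1 + 0 + 0 + 1 + 0 + 0 = 3 ≡ 1 (mod 2).
  s_2 = 1 + 0 + 1 + 0 + 0 + 1 + 0 + 0 = 3 ≡ 1 (mod 2).
  s_3 = 1 + 0 + 1 + 0 + 1 + 0 + 0 + 0 = 3 ≡ 1 (mod 2).
  s_4 = 0 + 0 + 0 + 0 + 0 + 0 + 1 + 0 = 1 ≡ 1 (mod 2).
s = (1, 1, 1, 1)^T — this equals column 15 of H (binary 1111), so error is at position 15.
Correct: flip bit 15 of r = 010101010100100 to get c = 010101010100101.


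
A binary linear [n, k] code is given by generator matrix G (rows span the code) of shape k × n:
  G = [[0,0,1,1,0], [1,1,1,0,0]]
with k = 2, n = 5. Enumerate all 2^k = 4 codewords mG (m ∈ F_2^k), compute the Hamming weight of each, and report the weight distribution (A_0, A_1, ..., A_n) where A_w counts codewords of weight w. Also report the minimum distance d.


Weight distribution: A_0 = 1, A_2 = 1, A_3 = 2. Minimum distance d = 2.

Enumerate all 2^2 = 4 messages m ∈ F_2^2.
For each, compute codeword c = mG in F_2^5, then tally its weight.
  m = 00 → c = 00000, weight = 0.
  m = 10 → c = 00110, weight = 2.
  m = 01 → c = 11100, weight = 3.
  m = 11 → c = 11010, weight = 3.
Tally weights:
  weight 0: 1 codewords.
  weight 2: 1 codewords.
  weight 3: 2 codewords.
Minimum distance d = smallest w > 0 with A_w > 0 = 2.
Sanity: Σ A_w = 4 = 2^2 = 4 ✓.


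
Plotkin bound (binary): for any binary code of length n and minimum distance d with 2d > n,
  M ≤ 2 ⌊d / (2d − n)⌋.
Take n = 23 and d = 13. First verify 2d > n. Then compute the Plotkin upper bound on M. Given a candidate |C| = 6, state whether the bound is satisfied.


Plotkin bound M ≤ 8; given |C| = 6 ≤ bound (satisfied).

Check applicability: 2d = 26, n = 23.
2d − n = 3 > 0, so Plotkin applies.
Compute d/(2d−n) = 13/3 ≈ 4.3333.
⌊d/(2d−n)⌋ = 4.
Plotkin bound: M ≤ 2·4 = 8.
Given |C| = 6, check: satisfied.
This |C| is below the Plotkin bound.


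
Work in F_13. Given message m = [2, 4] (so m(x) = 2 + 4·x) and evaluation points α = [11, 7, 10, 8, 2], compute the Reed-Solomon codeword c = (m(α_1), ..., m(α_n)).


c = [7, 4, 3, 8, 10]

Message polynomial: m(x) = 2 + 4·x (mod 13).
For each evaluation point α_i, compute m(α_i) mod 13:
  α_1 = 11: Horner steps 4 → 7, so m(11) = 7.
  α_2 = 7: Horner steps 4 → 4, so m(7) = 4.
  α_3 = 10: Horner steps 4 → 3, so m(10) = 3.
  α_4 = 8: Horner steps 4 → 8, so m(8) = 8.
  α_5 = 2: Horner steps 4 → 10, so m(2) = 10.
Codeword c = [7, 4, 3, 8, 10] ∈ F_13^5.


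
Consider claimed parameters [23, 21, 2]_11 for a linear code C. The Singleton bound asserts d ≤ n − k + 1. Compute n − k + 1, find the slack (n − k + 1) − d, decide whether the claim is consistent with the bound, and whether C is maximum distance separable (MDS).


Singleton RHS = n − k + 1 = 3, slack = 1, bound satisfied, not MDS.

Singleton bound: d ≤ n − k + 1.
Here n = 23, k = 21, so n − k + 1 = 3.
Given d = 2, check d ≤ 3: YES.
Slack = (n − k + 1) − d = 1.
The code is NOT MDS (slack = 1 > 0).
Description: the claimed parameters are [23, 21, 2]_11; such a code would be non-MDS.


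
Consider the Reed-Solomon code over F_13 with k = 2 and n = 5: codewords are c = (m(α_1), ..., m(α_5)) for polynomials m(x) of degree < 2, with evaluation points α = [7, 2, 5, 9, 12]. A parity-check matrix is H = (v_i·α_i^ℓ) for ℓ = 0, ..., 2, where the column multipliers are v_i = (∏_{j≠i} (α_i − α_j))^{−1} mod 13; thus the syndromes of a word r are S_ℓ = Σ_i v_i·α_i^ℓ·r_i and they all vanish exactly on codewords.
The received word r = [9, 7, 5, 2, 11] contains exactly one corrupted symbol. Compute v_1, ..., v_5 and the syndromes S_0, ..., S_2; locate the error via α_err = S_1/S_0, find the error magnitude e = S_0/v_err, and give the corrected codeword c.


S = (2, 10, 11), error at position 3, error magnitude e = 2, c = [9, 7, 3, 2, 11].

Step 1: column multipliers v_i = (∏_{j≠i}(α_i − α_j))^{−1} mod 13.
  i = 1 (α = 7): (7−2)(7−5)(7−9)(7−12) = 5·2·(−2)·(−5) = 100 ≡ 9, so v_1 = 9^{−1} = 3 (mod 13).
  i = 2 (α = 2): (2−7)(2−5)(2−9)(2−12) = (−5)·(−3)·(−7)·(−10) = 1050 ≡ 10, so v_2 = 10^{−1} = 4 (mod 13).
  i = 3 (α = 5): (5−7)(5−2)(5−9)(5−12) = (−2)·3·(−4)·(−7) = −168 ≡ 1, so v_3 = 1^{−1} = 1 (mod 13).
  i = 4 (α = 9): (9−7)(9−2)(9−5)(9−12) = 2·7·4·(−3) = −168 ≡ 1, so v_4 = 1^{−1} = 1 (mod 13).
  i = 5 (α = 12): (12−7)(12−2)(12−5)(12−9) = 5·10·7·3 = 1050 ≡ 10, so v_5 = 10^{−1} = 4 (mod 13).
  v = [3, 4, 1, 1, 4].
Step 2: syndromes of r = [9, 7, 5, 2, 11] (all sums mod 13).
  S_0 = Σ v_i r_i = 3·9 + 4·7 + 1·5 + 1·2 + 4·11 = 106 ≡ 2.
  S_1 = Σ v_i α_i r_i = 3·7·9 + 4·2·7 + 1·5·5 + 1·9·2 + 4·12·11 = 816 ≡ 10.
  α_i^2 mod 13 = [10, 4, 12, 3, 1].
  S_2 = Σ v_i α_i^2 r_i = 3·10·9 + 4·4·7 + 1·12·5 + 1·3·2 + 4·1·11 = 492 ≡ 11.
  S = (2, 10, 11) ≠ 0, so r is not a codeword (an error is present).
Step 3: locate the error. For a single error e at position i, S_ℓ = v_i·e·α_i^ℓ, so α_err = S_1/S_0.
  S_0^{−1} = 2^{−1} = 7 (mod 13), so α_err = 10·7 = 70 ≡ 5 = α_3. Error position i = 3.
  Consistency check: S_2/S_1 = 11·4 = 44 ≡ 5 = α_err ✓ (single-error assumption holds).
Step 4: error magnitude e = S_0/v_3 = S_0·∏_{j≠3}(α_3 − α_j) = 2·1 = 2 ≡ 2 (mod 13).
Step 5: correct position 3: c_3 = r_3 − e = 5 − 2 ≡ 3 (mod 13). Hence c = [9, 7, 3, 2, 11].
  Check: interpolating c through the α_i gives m(x) = 1 + 3·x (degree < 2) with m(α_i) = c_i for every i, so c is indeed a codeword.


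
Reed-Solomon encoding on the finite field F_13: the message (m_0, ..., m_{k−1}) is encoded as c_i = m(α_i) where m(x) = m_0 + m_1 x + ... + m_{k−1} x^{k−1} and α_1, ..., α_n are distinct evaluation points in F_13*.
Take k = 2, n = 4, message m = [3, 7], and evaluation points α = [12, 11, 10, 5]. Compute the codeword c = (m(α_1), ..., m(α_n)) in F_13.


c = [9, 2, 8, 12]

Message polynomial: m(x) = 3 + 7·x (mod 13).
For each evaluation point α_i, compute m(α_i) mod 13:
  α_1 = 12: Horner steps 7 → 9, so m(12) = 9.
  α_2 = 11: Horner steps 7 → 2, so m(11) = 2.
  α_3 = 10: Horner steps 7 → 8, so m(10) = 8.
  α_4 = 5: Horner steps 7 → 12, so m(5) = 12.
Codeword c = [9, 2, 8, 12] ∈ F_13^4.


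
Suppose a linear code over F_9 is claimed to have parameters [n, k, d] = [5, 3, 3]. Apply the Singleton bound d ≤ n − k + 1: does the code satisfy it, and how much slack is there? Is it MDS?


Singleton RHS = n − k + 1 = 3, slack = 0, bound satisfied, MDS.

Singleton bound: d ≤ n − k + 1.
Here n = 5, k = 3, so n − k + 1 = 3.
Given d = 3, check d ≤ 3: YES.
Slack = (n − k + 1) − d = 0.
The code is MDS (slack = 0).
Description: the claimed parameters are [5, 3, 3]_9; such a code would be MDS (meets Singleton bound).


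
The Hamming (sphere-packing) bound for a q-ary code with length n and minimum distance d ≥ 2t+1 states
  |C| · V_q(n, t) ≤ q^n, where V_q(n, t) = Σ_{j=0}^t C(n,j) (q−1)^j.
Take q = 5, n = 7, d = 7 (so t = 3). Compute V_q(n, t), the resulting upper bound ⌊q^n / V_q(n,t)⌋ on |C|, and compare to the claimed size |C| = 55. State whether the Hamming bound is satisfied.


V_q(n, t) = 2605, q^n = 78125, Hamming bound = 29, |C| = 55 > bound (violated).

Step 1: Compute V_q(n, t) = Σ_{j=0}^3 C(n, j) (q−1)^j.
  j = 0: C(7,0)·(4)^0 = 1·1 = 1.
  j = 1: C(7,1)·(4)^1 = 7·4 = 28.
  j = 2: C(7,2)·(4)^2 = 21·16 = 336.
  j = 3: C(7,3)·(4)^3 = 35·64 = 2240.
  V_q(n, t) = 1 + 28 + 336 + 2240 = 2605.
Step 2: q^n = 5^7 = 78125.
Step 3: Hamming bound ⌊q^n / V_q(n,t)⌋ = ⌊78125/2605⌋ = 29.
Step 4: Compare |C| = 55 to 29: violated.
The claimed |C| lies above the Hamming bound, so no 5-ary code of length 7 with d ≥ 7 can have 55 codewords.


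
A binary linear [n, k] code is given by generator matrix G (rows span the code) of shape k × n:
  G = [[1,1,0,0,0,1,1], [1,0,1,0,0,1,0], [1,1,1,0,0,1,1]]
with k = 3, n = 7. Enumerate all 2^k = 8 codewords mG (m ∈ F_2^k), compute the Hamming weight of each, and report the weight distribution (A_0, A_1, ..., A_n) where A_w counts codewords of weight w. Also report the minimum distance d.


Weight distribution: A_0 = 1, A_1 = 1, A_2 = 2, A_3 = 2, A_4 = 1, A_5 = 1. Minimum distance d = 1.

Enumerate all 2^3 = 8 messages m ∈ F_2^3.
For each, compute codeword c = mG in F_2^7, then tally its weight.
  m = 000 → c = 0000000, weight = 0.
  m = 100 → c = 1100011, weight = 4.
  m = 010 → c = 1010010, weight = 3.
  m = 110 → c = 0110001, weight = 3.
  m = 001 → c = 1110011, weight = 5.
  m = 101 → c = 0010000, weight = 1.
  m = 011 → c = 0100001, weight = 2.
  m = 111 → c = 1000010, weight = 2.
Tally weights:
  weight 0: 1 codewords.
  weight 1: 1 codewords.
  weight 2: 2 codewords.
  weight 3: 2 codewords.
  weight 4: 1 codewords.
  weight 5: 1 codewords.
Minimum distance d = smallest w > 0 with A_w > 0 = 1.
Sanity: Σ A_w = 8 = 2^3 = 8 ✓.


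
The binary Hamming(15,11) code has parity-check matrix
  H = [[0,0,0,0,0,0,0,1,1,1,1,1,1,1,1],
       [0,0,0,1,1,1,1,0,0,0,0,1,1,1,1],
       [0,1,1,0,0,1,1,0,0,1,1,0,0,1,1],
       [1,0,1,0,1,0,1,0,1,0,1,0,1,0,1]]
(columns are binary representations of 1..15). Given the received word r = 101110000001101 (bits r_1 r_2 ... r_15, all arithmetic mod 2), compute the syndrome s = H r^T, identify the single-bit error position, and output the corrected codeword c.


s = (1, 1, 0, 1)^T, error position = 13, corrected codeword c = 101110000001001

Compute s = H r^T mod 2 one row at a time:
  s_1 = 0 + 0 + 0 + 0 + 1 + 1 + 0 + 1 = 3 ≡ 1 (mod 2).
  s_2 = 1 + 1 + 0 + 0 + 1 + 1 + 0 + 1 = 5 ≡ 1 (mod 2).
  s_3 = 0 + 1 + 0 + 0 + 0 + 0 + 0 + 1 = 2 ≡ 0 (mod 2).
  s_4 = 1 + 1 + 1 + 0 + 0 + 0 + 1 + 1 = 5 ≡ 1 (mod 2).
s = (1, 1, 0, 1)^T — this equals column 13 of H (binary 1101), so error is at position 13.
Correct: flip bit 13 of r = 101110000001101 to get c = 101110000001001.


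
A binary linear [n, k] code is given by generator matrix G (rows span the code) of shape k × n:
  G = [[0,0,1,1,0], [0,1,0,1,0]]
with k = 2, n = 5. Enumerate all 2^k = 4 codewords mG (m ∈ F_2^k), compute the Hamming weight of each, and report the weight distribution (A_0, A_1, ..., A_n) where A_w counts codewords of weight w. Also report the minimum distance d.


Weight distribution: A_0 = 1, A_2 = 3. Minimum distance d = 2.

Enumerate all 2^2 = 4 messages m ∈ F_2^2.
For each, compute codeword c = mG in F_2^5, then tally its weight.
  m = 00 → c = 00000, weight = 0.
  m = 10 → c = 00110, weight = 2.
  m = 01 → c = 01010, weight = 2.
  m = 11 → c = 01100, weight = 2.
Tally weights:
  weight 0: 1 codewords.
  weight 2: 3 codewords.
Minimum distance d = smallest w > 0 with A_w > 0 = 2.
Sanity: Σ A_w = 4 = 2^2 = 4 ✓.


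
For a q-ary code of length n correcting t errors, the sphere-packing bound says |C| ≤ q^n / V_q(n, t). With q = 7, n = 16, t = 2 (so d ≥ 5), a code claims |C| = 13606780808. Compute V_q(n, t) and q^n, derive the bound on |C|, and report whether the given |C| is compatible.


V_q(n, t) = 4417, q^n = 33232930569601, Hamming bound = 7523869270, |C| = 13606780808 > bound (violated).

Step 1: Compute V_q(n, t) = Σ_{j=0}^2 C(n, j) (q−1)^j.
  j = 0: C(16,0)·(6)^0 = 1·1 = 1.
  j = 1: C(16,1)·(6)^1 = 16·6 = 96.
  j = 2: C(16,2)·(6)^2 = 120·36 = 4320.
  V_q(n, t) = 1 + 96 + 4320 = 4417.
Step 2: q^n = 7^16 = 33232930569601.
Step 3: Hamming bound ⌊q^n / V_q(n,t)⌋ = ⌊33232930569601/4417⌋ = 7523869270.
Step 4: Compare |C| = 13606780808 to 7523869270: violated.
The claimed |C| lies above the Hamming bound, so no 7-ary code of length 16 with d ≥ 5 can have 13606780808 codewords.


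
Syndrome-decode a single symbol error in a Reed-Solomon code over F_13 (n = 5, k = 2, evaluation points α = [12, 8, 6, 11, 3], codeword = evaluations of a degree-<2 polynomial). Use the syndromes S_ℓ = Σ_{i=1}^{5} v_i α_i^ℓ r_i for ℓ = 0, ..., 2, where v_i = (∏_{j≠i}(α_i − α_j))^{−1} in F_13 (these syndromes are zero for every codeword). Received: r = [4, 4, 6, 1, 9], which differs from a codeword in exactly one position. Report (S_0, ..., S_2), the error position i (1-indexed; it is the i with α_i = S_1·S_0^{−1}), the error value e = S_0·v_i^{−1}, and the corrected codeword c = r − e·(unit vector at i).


S = (7, 6, 7), error at position 1, error magnitude e = 4, c = [0, 4, 6, 1, 9].

Step 1: column multipliers v_i = (∏_{j≠i}(α_i − α_j))^{−1} mod 13.
  i = 1 (α = 12): (12−8)(12−6)(12−11)(12−3) = 4·6·1·9 = 216 ≡ 8, so v_1 = 8^{−1} = 5 (mod 13).
  i = 2 (α = 8): (8−12)(8−6)(8−11)(8−3) = (−4)·2·(−3)·5 = 120 ≡ 3, so v_2 = 3^{−1} = 9 (mod 13).
  i = 3 (α = 6): (6−12)(6−8)(6−11)(6−3) = (−6)·(−2)·(−5)·3 = −180 ≡ 2, so v_3 = 2^{−1} = 7 (mod 13).
  i = 4 (α = 11): (11−12)(11−8)(11−6)(11−3) = (−1)·3·5·8 = −120 ≡ 10, so v_4 = 10^{−1} = 4 (mod 13).
  i = 5 (α = 3): (3−12)(3−8)(3−6)(3−11) = (−9)·(−5)·(−3)·(−8) = 1080 ≡ 1, so v_5 = 1^{−1} = 1 (mod 13).
  v = [5, 9, 7, 4, 1].
Step 2: syndromes of r = [4, 4, 6, 1, 9] (all sums mod 13).
  S_0 = Σ v_i r_i = 5·4 + 9·4 + 7·6 + 4·1 + 1·9 = 111 ≡ 7.
  S_1 = Σ v_i α_i r_i = 5·12·4 + 9·8·4 + 7·6·6 + 4·11·1 + 1·3·9 = 851 ≡ 6.
  α_i^2 mod 13 = [1, 12, 10, 4, 9].
  S_2 = Σ v_i α_i^2 r_i = 5·1·4 + 9·12·4 + 7·10·6 + 4·4·1 + 1·9·9 = 969 ≡ 7.
  S = (7, 6, 7) ≠ 0, so r is not a codeword (an error is present).
Step 3: locate the error. For a single error e at position i, S_ℓ = v_i·e·α_i^ℓ, so α_err = S_1/S_0.
  S_0^{−1} = 7^{−1} = 2 (mod 13), so α_err = 6·2 = 12 ≡ 12 = α_1. Error position i = 1.
  Consistency check: S_2/S_1 = 7·11 = 77 ≡ 12 = α_err ✓ (single-error assumption holds).
Step 4: error magnitude e = S_0/v_1 = S_0·∏_{j≠1}(α_1 − α_j) = 7·8 = 56 ≡ 4 (mod 13).
Step 5: correct position 1: c_1 = r_1 − e = 4 − 4 ≡ 0 (mod 13). Hence c = [0, 4, 6, 1, 9].
  Check: interpolating c through the α_i gives m(x) = 12 + 12·x (degree < 2) with m(α_i) = c_i for every i, so c is indeed a codeword.


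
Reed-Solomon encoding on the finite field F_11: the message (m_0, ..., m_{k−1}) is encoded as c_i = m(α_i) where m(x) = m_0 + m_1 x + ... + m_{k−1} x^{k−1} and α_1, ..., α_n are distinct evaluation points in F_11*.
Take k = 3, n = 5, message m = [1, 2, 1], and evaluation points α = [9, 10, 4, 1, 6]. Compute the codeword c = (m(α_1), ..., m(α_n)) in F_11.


c = [1, 0, 3, 4, 5]

Message polynomial: m(x) = 1 + 2·x + 1·x^2 (mod 11).
For each evaluation point α_i, compute m(α_i) mod 11:
  α_1 = 9: Horner steps 1 → 0 → 1, so m(9) = 1.
  α_2 = 10: Horner steps 1 → 1 → 0, so m(10) = 0.
  α_3 = 4: Horner steps 1 → 6 → 3, so m(4) = 3.
  α_4 = 1: Horner steps 1 → 3 → 4, so m(1) = 4.
  α_5 = 6: Horner steps 1 → 8 → 5, so m(6) = 5.
Codeword c = [1, 0, 3, 4, 5] ∈ F_11^5.


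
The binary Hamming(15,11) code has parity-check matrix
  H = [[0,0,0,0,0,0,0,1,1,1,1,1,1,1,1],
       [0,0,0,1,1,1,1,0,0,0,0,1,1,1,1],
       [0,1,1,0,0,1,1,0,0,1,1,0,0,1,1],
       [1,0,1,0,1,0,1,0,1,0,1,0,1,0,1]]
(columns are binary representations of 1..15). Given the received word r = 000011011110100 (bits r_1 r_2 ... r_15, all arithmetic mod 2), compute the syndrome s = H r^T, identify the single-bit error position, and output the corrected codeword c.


s = (1, 1, 1, 0)^T, error position = 14, corrected codeword c = 000011011110110

Compute s = H r^T mod 2 one row at a time:
  s_1 = 1 + 1 + 1 + 1 + 0 + 1 + 0 + 0 = 5 ≡ 1 (mod 2).
  s_2 = 0 + 1 + 1 + 0 + 0 + 1 + 0 + 0 = 3 ≡ 1 (mod 2).
  s_3 = 0 + 0 + 1 + 0 + 1 + 1 + 0 + 0 = 3 ≡ 1 (mod 2).
  s_4 = 0 + 0 + 1 + 0 + 1 + 1 + 1 + 0 = 4 ≡ 0 (mod 2).
s = (1, 1, 1, 0)^T — this equals column 14 of H (binary 1110), so error is at position 14.
Correct: flip bit 14 of r = 000011011110100 to get c = 000011011110110.


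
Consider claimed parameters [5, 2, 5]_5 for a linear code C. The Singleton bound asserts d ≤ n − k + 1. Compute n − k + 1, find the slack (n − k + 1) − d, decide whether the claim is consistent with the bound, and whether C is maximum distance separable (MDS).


Singleton RHS = n − k + 1 = 4, slack = -1, bound violated (no such code; not MDS).

Singleton bound: d ≤ n − k + 1.
Here n = 5, k = 2, so n − k + 1 = 4.
Given d = 5, check d ≤ 4: NO.
Slack = (n − k + 1) − d = -1.
The slack is negative: d = 5 exceeds n − k + 1 = 4 by 1, so the Singleton bound is violated and no linear [5, 2, 5]_5 code can exist. In particular it is not MDS (MDS requires d = n − k + 1 exactly).
Description: the claimed parameters are [5, 2, 5]_5; such a code would be impossible (violates the Singleton bound).


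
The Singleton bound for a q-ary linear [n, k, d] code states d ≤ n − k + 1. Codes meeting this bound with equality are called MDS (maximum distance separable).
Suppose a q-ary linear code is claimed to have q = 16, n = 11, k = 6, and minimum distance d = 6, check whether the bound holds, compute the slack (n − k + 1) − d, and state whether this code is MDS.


Singleton RHS = n − k + 1 = 6, slack = 0, bound satisfied, MDS.

Singleton bound: d ≤ n − k + 1.
Here n = 11, k = 6, so n − k + 1 = 6.
Given d = 6, check d ≤ 6: YES.
Slack = (n − k + 1) − d = 0.
The code is MDS (slack = 0).
Description: the claimed parameters are [11, 6, 6]_16; such a code would be MDS (meets Singleton bound).


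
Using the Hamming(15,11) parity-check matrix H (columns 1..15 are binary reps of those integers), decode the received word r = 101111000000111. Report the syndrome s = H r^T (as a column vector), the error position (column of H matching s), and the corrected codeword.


s = (1, 0, 0, 1)^T, error position = 9, corrected codeword c = 101111001000111

Compute s = H r^T mod 2 one row at a time:
  s_1 = 0 + 0 + 0 + 0 + 0 + 1 + 1 + 1 = 3 ≡ 1 (mod 2).
  s_2 = 1 + 1 + 1 + 0 + 0 + 1 + 1 + 1 = 6 ≡ 0 (mod 2).
  s_3 = 0 + 1 + 1 + 0 + 0 + 0 + 1 + 1 = 4 ≡ 0 (mod 2).
  s_4 = 1 + 1 + 1 + 0 + 0 + 0 + 1 + 1 = 5 ≡ 1 (mod 2).
s = (1, 0, 0, 1)^T — this equals column 9 of H (binary 1001), so error is at position 9.
Correct: flip bit 9 of r = 101111000000111 to get c = 101111001000111.
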